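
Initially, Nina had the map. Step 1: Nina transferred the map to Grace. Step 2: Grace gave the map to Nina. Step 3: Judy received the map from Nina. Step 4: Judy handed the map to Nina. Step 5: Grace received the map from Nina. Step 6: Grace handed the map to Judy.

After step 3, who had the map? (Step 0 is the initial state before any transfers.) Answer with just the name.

Tracking the map holder through step 3:
After step 0 (start): Nina
After step 1: Grace
After step 2: Nina
After step 3: Judy

At step 3, the holder is Judy.

Answer: Judy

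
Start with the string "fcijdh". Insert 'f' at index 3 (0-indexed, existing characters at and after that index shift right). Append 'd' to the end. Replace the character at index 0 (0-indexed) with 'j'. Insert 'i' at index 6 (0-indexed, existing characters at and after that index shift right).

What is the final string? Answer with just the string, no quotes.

Applying each edit step by step:
Start: "fcijdh"
Op 1 (insert 'f' at idx 3): "fcijdh" -> "fcifjdh"
Op 2 (append 'd'): "fcifjdh" -> "fcifjdhd"
Op 3 (replace idx 0: 'f' -> 'j'): "fcifjdhd" -> "jcifjdhd"
Op 4 (insert 'i' at idx 6): "jcifjdhd" -> "jcifjdihd"

Answer: jcifjdihd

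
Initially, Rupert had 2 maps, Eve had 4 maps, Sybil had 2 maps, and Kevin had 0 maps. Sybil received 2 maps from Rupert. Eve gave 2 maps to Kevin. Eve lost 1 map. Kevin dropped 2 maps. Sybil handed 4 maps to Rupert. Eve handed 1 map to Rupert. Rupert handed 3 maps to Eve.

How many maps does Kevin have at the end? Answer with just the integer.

Tracking counts step by step:
Start: Rupert=2, Eve=4, Sybil=2, Kevin=0
Event 1 (Rupert -> Sybil, 2): Rupert: 2 -> 0, Sybil: 2 -> 4. State: Rupert=0, Eve=4, Sybil=4, Kevin=0
Event 2 (Eve -> Kevin, 2): Eve: 4 -> 2, Kevin: 0 -> 2. State: Rupert=0, Eve=2, Sybil=4, Kevin=2
Event 3 (Eve -1): Eve: 2 -> 1. State: Rupert=0, Eve=1, Sybil=4, Kevin=2
Event 4 (Kevin -2): Kevin: 2 -> 0. State: Rupert=0, Eve=1, Sybil=4, Kevin=0
Event 5 (Sybil -> Rupert, 4): Sybil: 4 -> 0, Rupert: 0 -> 4. State: Rupert=4, Eve=1, Sybil=0, Kevin=0
Event 6 (Eve -> Rupert, 1): Eve: 1 -> 0, Rupert: 4 -> 5. State: Rupert=5, Eve=0, Sybil=0, Kevin=0
Event 7 (Rupert -> Eve, 3): Rupert: 5 -> 2, Eve: 0 -> 3. State: Rupert=2, Eve=3, Sybil=0, Kevin=0

Kevin's final count: 0

Answer: 0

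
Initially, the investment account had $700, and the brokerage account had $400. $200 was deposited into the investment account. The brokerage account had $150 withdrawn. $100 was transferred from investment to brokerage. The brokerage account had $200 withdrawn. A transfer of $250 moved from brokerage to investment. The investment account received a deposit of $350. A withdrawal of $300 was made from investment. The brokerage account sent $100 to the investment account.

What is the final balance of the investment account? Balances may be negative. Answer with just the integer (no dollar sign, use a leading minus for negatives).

Tracking account balances step by step:
Start: investment=700, brokerage=400
Event 1 (deposit 200 to investment): investment: 700 + 200 = 900. Balances: investment=900, brokerage=400
Event 2 (withdraw 150 from brokerage): brokerage: 400 - 150 = 250. Balances: investment=900, brokerage=250
Event 3 (transfer 100 investment -> brokerage): investment: 900 - 100 = 800, brokerage: 250 + 100 = 350. Balances: investment=800, brokerage=350
Event 4 (withdraw 200 from brokerage): brokerage: 350 - 200 = 150. Balances: investment=800, brokerage=150
Event 5 (transfer 250 brokerage -> investment): brokerage: 150 - 250 = -100, investment: 800 + 250 = 1050. Balances: investment=1050, brokerage=-100
Event 6 (deposit 350 to investment): investment: 1050 + 350 = 1400. Balances: investment=1400, brokerage=-100
Event 7 (withdraw 300 from investment): investment: 1400 - 300 = 1100. Balances: investment=1100, brokerage=-100
Event 8 (transfer 100 brokerage -> investment): brokerage: -100 - 100 = -200, investment: 1100 + 100 = 1200. Balances: investment=1200, brokerage=-200

Final balance of investment: 1200

Answer: 1200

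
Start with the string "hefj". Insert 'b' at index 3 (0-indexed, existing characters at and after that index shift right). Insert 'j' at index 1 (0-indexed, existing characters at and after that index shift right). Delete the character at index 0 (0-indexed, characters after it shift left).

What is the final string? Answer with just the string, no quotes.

Applying each edit step by step:
Start: "hefj"
Op 1 (insert 'b' at idx 3): "hefj" -> "hefbj"
Op 2 (insert 'j' at idx 1): "hefbj" -> "hjefbj"
Op 3 (delete idx 0 = 'h'): "hjefbj" -> "jefbj"

Answer: jefbj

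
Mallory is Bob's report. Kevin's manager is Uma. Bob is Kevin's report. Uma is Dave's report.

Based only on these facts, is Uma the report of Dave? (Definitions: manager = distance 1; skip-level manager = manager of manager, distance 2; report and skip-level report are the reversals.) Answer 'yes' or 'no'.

Reconstructing the manager chain from the given facts:
  Dave -> Uma -> Kevin -> Bob -> Mallory
(each arrow means 'manager of the next')
Positions in the chain (0 = top):
  position of Dave: 0
  position of Uma: 1
  position of Kevin: 2
  position of Bob: 3
  position of Mallory: 4

Uma is at position 1, Dave is at position 0; signed distance (j - i) = -1.
'report' requires j - i = -1. Actual distance is -1, so the relation HOLDS.

Answer: yes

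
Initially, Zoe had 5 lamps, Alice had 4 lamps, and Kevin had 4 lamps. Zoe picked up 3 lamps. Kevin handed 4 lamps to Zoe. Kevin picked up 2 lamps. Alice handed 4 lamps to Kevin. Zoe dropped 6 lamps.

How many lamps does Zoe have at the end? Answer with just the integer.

Tracking counts step by step:
Start: Zoe=5, Alice=4, Kevin=4
Event 1 (Zoe +3): Zoe: 5 -> 8. State: Zoe=8, Alice=4, Kevin=4
Event 2 (Kevin -> Zoe, 4): Kevin: 4 -> 0, Zoe: 8 -> 12. State: Zoe=12, Alice=4, Kevin=0
Event 3 (Kevin +2): Kevin: 0 -> 2. State: Zoe=12, Alice=4, Kevin=2
Event 4 (Alice -> Kevin, 4): Alice: 4 -> 0, Kevin: 2 -> 6. State: Zoe=12, Alice=0, Kevin=6
Event 5 (Zoe -6): Zoe: 12 -> 6. State: Zoe=6, Alice=0, Kevin=6

Zoe's final count: 6

Answer: 6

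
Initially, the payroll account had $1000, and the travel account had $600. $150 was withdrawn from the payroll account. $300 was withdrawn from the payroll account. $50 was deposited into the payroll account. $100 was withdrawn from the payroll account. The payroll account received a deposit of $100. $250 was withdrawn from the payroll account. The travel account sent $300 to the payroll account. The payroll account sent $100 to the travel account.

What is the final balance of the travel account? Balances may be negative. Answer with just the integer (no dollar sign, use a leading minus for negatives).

Answer: 400

Derivation:
Tracking account balances step by step:
Start: payroll=1000, travel=600
Event 1 (withdraw 150 from payroll): payroll: 1000 - 150 = 850. Balances: payroll=850, travel=600
Event 2 (withdraw 300 from payroll): payroll: 850 - 300 = 550. Balances: payroll=550, travel=600
Event 3 (deposit 50 to payroll): payroll: 550 + 50 = 600. Balances: payroll=600, travel=600
Event 4 (withdraw 100 from payroll): payroll: 600 - 100 = 500. Balances: payroll=500, travel=600
Event 5 (deposit 100 to payroll): payroll: 500 + 100 = 600. Balances: payroll=600, travel=600
Event 6 (withdraw 250 from payroll): payroll: 600 - 250 = 350. Balances: payroll=350, travel=600
Event 7 (transfer 300 travel -> payroll): travel: 600 - 300 = 300, payroll: 350 + 300 = 650. Balances: payroll=650, travel=300
Event 8 (transfer 100 payroll -> travel): payroll: 650 - 100 = 550, travel: 300 + 100 = 400. Balances: payroll=550, travel=400

Final balance of travel: 400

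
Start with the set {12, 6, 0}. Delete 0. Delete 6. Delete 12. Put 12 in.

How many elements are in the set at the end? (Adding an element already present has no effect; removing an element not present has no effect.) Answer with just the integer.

Tracking the set through each operation:
Start: {0, 12, 6}
Event 1 (remove 0): removed. Set: {12, 6}
Event 2 (remove 6): removed. Set: {12}
Event 3 (remove 12): removed. Set: {}
Event 4 (add 12): added. Set: {12}

Final set: {12} (size 1)

Answer: 1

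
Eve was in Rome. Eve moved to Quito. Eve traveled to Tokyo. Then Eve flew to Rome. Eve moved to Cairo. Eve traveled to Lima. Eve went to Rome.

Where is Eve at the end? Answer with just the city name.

Tracking Eve's location:
Start: Eve is in Rome.
After move 1: Rome -> Quito. Eve is in Quito.
After move 2: Quito -> Tokyo. Eve is in Tokyo.
After move 3: Tokyo -> Rome. Eve is in Rome.
After move 4: Rome -> Cairo. Eve is in Cairo.
After move 5: Cairo -> Lima. Eve is in Lima.
After move 6: Lima -> Rome. Eve is in Rome.

Answer: Rome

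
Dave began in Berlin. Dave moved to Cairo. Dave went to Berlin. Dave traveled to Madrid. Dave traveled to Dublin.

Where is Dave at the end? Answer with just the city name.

Tracking Dave's location:
Start: Dave is in Berlin.
After move 1: Berlin -> Cairo. Dave is in Cairo.
After move 2: Cairo -> Berlin. Dave is in Berlin.
After move 3: Berlin -> Madrid. Dave is in Madrid.
After move 4: Madrid -> Dublin. Dave is in Dublin.

Answer: Dublin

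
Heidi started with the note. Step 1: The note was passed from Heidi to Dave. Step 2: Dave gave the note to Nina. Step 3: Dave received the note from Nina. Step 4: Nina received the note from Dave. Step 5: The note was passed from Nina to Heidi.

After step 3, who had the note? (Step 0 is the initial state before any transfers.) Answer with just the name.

Tracking the note holder through step 3:
After step 0 (start): Heidi
After step 1: Dave
After step 2: Nina
After step 3: Dave

At step 3, the holder is Dave.

Answer: Dave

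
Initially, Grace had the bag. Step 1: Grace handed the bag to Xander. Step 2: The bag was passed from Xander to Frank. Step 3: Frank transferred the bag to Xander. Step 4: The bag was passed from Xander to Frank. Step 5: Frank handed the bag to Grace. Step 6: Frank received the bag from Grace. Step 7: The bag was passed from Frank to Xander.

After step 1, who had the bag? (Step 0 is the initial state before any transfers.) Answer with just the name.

Tracking the bag holder through step 1:
After step 0 (start): Grace
After step 1: Xander

At step 1, the holder is Xander.

Answer: Xander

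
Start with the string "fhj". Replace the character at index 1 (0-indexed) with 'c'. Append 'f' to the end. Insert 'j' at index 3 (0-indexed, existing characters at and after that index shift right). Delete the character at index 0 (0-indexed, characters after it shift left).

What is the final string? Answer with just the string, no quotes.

Answer: cjjf

Derivation:
Applying each edit step by step:
Start: "fhj"
Op 1 (replace idx 1: 'h' -> 'c'): "fhj" -> "fcj"
Op 2 (append 'f'): "fcj" -> "fcjf"
Op 3 (insert 'j' at idx 3): "fcjf" -> "fcjjf"
Op 4 (delete idx 0 = 'f'): "fcjjf" -> "cjjf"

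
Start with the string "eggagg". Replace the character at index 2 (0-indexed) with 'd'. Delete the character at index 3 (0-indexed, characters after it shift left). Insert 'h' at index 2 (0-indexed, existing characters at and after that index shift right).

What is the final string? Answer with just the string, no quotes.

Applying each edit step by step:
Start: "eggagg"
Op 1 (replace idx 2: 'g' -> 'd'): "eggagg" -> "egdagg"
Op 2 (delete idx 3 = 'a'): "egdagg" -> "egdgg"
Op 3 (insert 'h' at idx 2): "egdgg" -> "eghdgg"

Answer: eghdgg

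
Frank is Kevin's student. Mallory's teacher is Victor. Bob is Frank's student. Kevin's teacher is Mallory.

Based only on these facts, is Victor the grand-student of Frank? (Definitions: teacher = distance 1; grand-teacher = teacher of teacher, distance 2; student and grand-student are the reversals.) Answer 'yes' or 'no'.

Reconstructing the teacher chain from the given facts:
  Victor -> Mallory -> Kevin -> Frank -> Bob
(each arrow means 'teacher of the next')
Positions in the chain (0 = top):
  position of Victor: 0
  position of Mallory: 1
  position of Kevin: 2
  position of Frank: 3
  position of Bob: 4

Victor is at position 0, Frank is at position 3; signed distance (j - i) = 3.
'grand-student' requires j - i = -2. Actual distance is 3, so the relation does NOT hold.

Answer: no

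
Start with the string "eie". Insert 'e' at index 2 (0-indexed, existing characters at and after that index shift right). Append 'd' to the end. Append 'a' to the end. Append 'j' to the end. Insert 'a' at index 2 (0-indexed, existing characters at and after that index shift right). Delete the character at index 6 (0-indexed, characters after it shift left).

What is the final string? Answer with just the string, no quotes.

Answer: eiaeedj

Derivation:
Applying each edit step by step:
Start: "eie"
Op 1 (insert 'e' at idx 2): "eie" -> "eiee"
Op 2 (append 'd'): "eiee" -> "eieed"
Op 3 (append 'a'): "eieed" -> "eieeda"
Op 4 (append 'j'): "eieeda" -> "eieedaj"
Op 5 (insert 'a' at idx 2): "eieedaj" -> "eiaeedaj"
Op 6 (delete idx 6 = 'a'): "eiaeedaj" -> "eiaeedj"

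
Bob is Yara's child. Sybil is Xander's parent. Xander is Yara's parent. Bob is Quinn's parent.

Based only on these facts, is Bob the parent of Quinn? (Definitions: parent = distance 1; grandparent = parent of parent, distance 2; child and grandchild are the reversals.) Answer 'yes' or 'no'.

Answer: yes

Derivation:
Reconstructing the parent chain from the given facts:
  Sybil -> Xander -> Yara -> Bob -> Quinn
(each arrow means 'parent of the next')
Positions in the chain (0 = top):
  position of Sybil: 0
  position of Xander: 1
  position of Yara: 2
  position of Bob: 3
  position of Quinn: 4

Bob is at position 3, Quinn is at position 4; signed distance (j - i) = 1.
'parent' requires j - i = 1. Actual distance is 1, so the relation HOLDS.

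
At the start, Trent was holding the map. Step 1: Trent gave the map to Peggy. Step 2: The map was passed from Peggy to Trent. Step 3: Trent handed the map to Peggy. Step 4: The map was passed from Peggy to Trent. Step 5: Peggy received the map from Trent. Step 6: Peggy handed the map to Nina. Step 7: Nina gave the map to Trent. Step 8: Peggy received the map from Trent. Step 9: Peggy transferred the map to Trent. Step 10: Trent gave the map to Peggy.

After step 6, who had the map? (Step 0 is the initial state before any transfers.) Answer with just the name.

Answer: Nina

Derivation:
Tracking the map holder through step 6:
After step 0 (start): Trent
After step 1: Peggy
After step 2: Trent
After step 3: Peggy
After step 4: Trent
After step 5: Peggy
After step 6: Nina

At step 6, the holder is Nina.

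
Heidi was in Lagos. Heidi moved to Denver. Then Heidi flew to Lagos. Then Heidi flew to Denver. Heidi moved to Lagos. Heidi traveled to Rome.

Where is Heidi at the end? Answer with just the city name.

Answer: Rome

Derivation:
Tracking Heidi's location:
Start: Heidi is in Lagos.
After move 1: Lagos -> Denver. Heidi is in Denver.
After move 2: Denver -> Lagos. Heidi is in Lagos.
After move 3: Lagos -> Denver. Heidi is in Denver.
After move 4: Denver -> Lagos. Heidi is in Lagos.
After move 5: Lagos -> Rome. Heidi is in Rome.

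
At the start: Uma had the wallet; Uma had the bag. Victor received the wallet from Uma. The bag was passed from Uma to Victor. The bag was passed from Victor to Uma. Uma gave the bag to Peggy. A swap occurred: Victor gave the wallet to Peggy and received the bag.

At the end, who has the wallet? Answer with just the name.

Tracking all object holders:
Start: wallet:Uma, bag:Uma
Event 1 (give wallet: Uma -> Victor). State: wallet:Victor, bag:Uma
Event 2 (give bag: Uma -> Victor). State: wallet:Victor, bag:Victor
Event 3 (give bag: Victor -> Uma). State: wallet:Victor, bag:Uma
Event 4 (give bag: Uma -> Peggy). State: wallet:Victor, bag:Peggy
Event 5 (swap wallet<->bag: now wallet:Peggy, bag:Victor). State: wallet:Peggy, bag:Victor

Final state: wallet:Peggy, bag:Victor
The wallet is held by Peggy.

Answer: Peggy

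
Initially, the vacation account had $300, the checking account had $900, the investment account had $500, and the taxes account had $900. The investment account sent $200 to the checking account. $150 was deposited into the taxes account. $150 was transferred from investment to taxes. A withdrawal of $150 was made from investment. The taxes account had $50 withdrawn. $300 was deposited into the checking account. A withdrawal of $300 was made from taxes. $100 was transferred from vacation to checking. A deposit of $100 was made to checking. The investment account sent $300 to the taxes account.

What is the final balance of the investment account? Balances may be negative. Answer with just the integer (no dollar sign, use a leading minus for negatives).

Tracking account balances step by step:
Start: vacation=300, checking=900, investment=500, taxes=900
Event 1 (transfer 200 investment -> checking): investment: 500 - 200 = 300, checking: 900 + 200 = 1100. Balances: vacation=300, checking=1100, investment=300, taxes=900
Event 2 (deposit 150 to taxes): taxes: 900 + 150 = 1050. Balances: vacation=300, checking=1100, investment=300, taxes=1050
Event 3 (transfer 150 investment -> taxes): investment: 300 - 150 = 150, taxes: 1050 + 150 = 1200. Balances: vacation=300, checking=1100, investment=150, taxes=1200
Event 4 (withdraw 150 from investment): investment: 150 - 150 = 0. Balances: vacation=300, checking=1100, investment=0, taxes=1200
Event 5 (withdraw 50 from taxes): taxes: 1200 - 50 = 1150. Balances: vacation=300, checking=1100, investment=0, taxes=1150
Event 6 (deposit 300 to checking): checking: 1100 + 300 = 1400. Balances: vacation=300, checking=1400, investment=0, taxes=1150
Event 7 (withdraw 300 from taxes): taxes: 1150 - 300 = 850. Balances: vacation=300, checking=1400, investment=0, taxes=850
Event 8 (transfer 100 vacation -> checking): vacation: 300 - 100 = 200, checking: 1400 + 100 = 1500. Balances: vacation=200, checking=1500, investment=0, taxes=850
Event 9 (deposit 100 to checking): checking: 1500 + 100 = 1600. Balances: vacation=200, checking=1600, investment=0, taxes=850
Event 10 (transfer 300 investment -> taxes): investment: 0 - 300 = -300, taxes: 850 + 300 = 1150. Balances: vacation=200, checking=1600, investment=-300, taxes=1150

Final balance of investment: -300

Answer: -300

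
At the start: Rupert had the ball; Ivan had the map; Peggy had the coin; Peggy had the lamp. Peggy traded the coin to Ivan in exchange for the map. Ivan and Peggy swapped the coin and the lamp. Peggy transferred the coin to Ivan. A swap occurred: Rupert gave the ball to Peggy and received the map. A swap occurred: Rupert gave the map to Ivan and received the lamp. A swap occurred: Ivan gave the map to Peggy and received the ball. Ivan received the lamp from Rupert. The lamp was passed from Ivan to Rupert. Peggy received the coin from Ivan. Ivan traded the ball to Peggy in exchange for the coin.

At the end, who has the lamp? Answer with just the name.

Answer: Rupert

Derivation:
Tracking all object holders:
Start: ball:Rupert, map:Ivan, coin:Peggy, lamp:Peggy
Event 1 (swap coin<->map: now coin:Ivan, map:Peggy). State: ball:Rupert, map:Peggy, coin:Ivan, lamp:Peggy
Event 2 (swap coin<->lamp: now coin:Peggy, lamp:Ivan). State: ball:Rupert, map:Peggy, coin:Peggy, lamp:Ivan
Event 3 (give coin: Peggy -> Ivan). State: ball:Rupert, map:Peggy, coin:Ivan, lamp:Ivan
Event 4 (swap ball<->map: now ball:Peggy, map:Rupert). State: ball:Peggy, map:Rupert, coin:Ivan, lamp:Ivan
Event 5 (swap map<->lamp: now map:Ivan, lamp:Rupert). State: ball:Peggy, map:Ivan, coin:Ivan, lamp:Rupert
Event 6 (swap map<->ball: now map:Peggy, ball:Ivan). State: ball:Ivan, map:Peggy, coin:Ivan, lamp:Rupert
Event 7 (give lamp: Rupert -> Ivan). State: ball:Ivan, map:Peggy, coin:Ivan, lamp:Ivan
Event 8 (give lamp: Ivan -> Rupert). State: ball:Ivan, map:Peggy, coin:Ivan, lamp:Rupert
Event 9 (give coin: Ivan -> Peggy). State: ball:Ivan, map:Peggy, coin:Peggy, lamp:Rupert
Event 10 (swap ball<->coin: now ball:Peggy, coin:Ivan). State: ball:Peggy, map:Peggy, coin:Ivan, lamp:Rupert

Final state: ball:Peggy, map:Peggy, coin:Ivan, lamp:Rupert
The lamp is held by Rupert.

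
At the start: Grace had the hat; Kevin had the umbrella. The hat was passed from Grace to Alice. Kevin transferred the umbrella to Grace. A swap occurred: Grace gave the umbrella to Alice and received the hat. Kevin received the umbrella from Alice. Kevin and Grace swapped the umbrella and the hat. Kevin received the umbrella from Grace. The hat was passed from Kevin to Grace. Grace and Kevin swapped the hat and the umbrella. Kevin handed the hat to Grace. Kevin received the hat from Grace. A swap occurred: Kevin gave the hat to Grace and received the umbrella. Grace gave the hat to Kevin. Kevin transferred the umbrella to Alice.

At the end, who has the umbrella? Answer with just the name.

Tracking all object holders:
Start: hat:Grace, umbrella:Kevin
Event 1 (give hat: Grace -> Alice). State: hat:Alice, umbrella:Kevin
Event 2 (give umbrella: Kevin -> Grace). State: hat:Alice, umbrella:Grace
Event 3 (swap umbrella<->hat: now umbrella:Alice, hat:Grace). State: hat:Grace, umbrella:Alice
Event 4 (give umbrella: Alice -> Kevin). State: hat:Grace, umbrella:Kevin
Event 5 (swap umbrella<->hat: now umbrella:Grace, hat:Kevin). State: hat:Kevin, umbrella:Grace
Event 6 (give umbrella: Grace -> Kevin). State: hat:Kevin, umbrella:Kevin
Event 7 (give hat: Kevin -> Grace). State: hat:Grace, umbrella:Kevin
Event 8 (swap hat<->umbrella: now hat:Kevin, umbrella:Grace). State: hat:Kevin, umbrella:Grace
Event 9 (give hat: Kevin -> Grace). State: hat:Grace, umbrella:Grace
Event 10 (give hat: Grace -> Kevin). State: hat:Kevin, umbrella:Grace
Event 11 (swap hat<->umbrella: now hat:Grace, umbrella:Kevin). State: hat:Grace, umbrella:Kevin
Event 12 (give hat: Grace -> Kevin). State: hat:Kevin, umbrella:Kevin
Event 13 (give umbrella: Kevin -> Alice). State: hat:Kevin, umbrella:Alice

Final state: hat:Kevin, umbrella:Alice
The umbrella is held by Alice.

Answer: Alice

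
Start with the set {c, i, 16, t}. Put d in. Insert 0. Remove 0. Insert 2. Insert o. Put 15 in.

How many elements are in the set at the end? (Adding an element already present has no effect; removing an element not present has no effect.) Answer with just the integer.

Answer: 8

Derivation:
Tracking the set through each operation:
Start: {16, c, i, t}
Event 1 (add d): added. Set: {16, c, d, i, t}
Event 2 (add 0): added. Set: {0, 16, c, d, i, t}
Event 3 (remove 0): removed. Set: {16, c, d, i, t}
Event 4 (add 2): added. Set: {16, 2, c, d, i, t}
Event 5 (add o): added. Set: {16, 2, c, d, i, o, t}
Event 6 (add 15): added. Set: {15, 16, 2, c, d, i, o, t}

Final set: {15, 16, 2, c, d, i, o, t} (size 8)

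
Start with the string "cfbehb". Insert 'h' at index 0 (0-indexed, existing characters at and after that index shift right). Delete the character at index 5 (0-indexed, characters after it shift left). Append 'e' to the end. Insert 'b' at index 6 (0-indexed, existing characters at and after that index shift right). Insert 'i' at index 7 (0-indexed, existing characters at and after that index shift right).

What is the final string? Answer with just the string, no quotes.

Applying each edit step by step:
Start: "cfbehb"
Op 1 (insert 'h' at idx 0): "cfbehb" -> "hcfbehb"
Op 2 (delete idx 5 = 'h'): "hcfbehb" -> "hcfbeb"
Op 3 (append 'e'): "hcfbeb" -> "hcfbebe"
Op 4 (insert 'b' at idx 6): "hcfbebe" -> "hcfbebbe"
Op 5 (insert 'i' at idx 7): "hcfbebbe" -> "hcfbebbie"

Answer: hcfbebbie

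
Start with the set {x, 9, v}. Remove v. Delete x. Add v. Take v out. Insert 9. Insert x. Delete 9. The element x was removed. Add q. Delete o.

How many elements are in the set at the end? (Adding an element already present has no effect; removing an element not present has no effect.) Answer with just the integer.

Answer: 1

Derivation:
Tracking the set through each operation:
Start: {9, v, x}
Event 1 (remove v): removed. Set: {9, x}
Event 2 (remove x): removed. Set: {9}
Event 3 (add v): added. Set: {9, v}
Event 4 (remove v): removed. Set: {9}
Event 5 (add 9): already present, no change. Set: {9}
Event 6 (add x): added. Set: {9, x}
Event 7 (remove 9): removed. Set: {x}
Event 8 (remove x): removed. Set: {}
Event 9 (add q): added. Set: {q}
Event 10 (remove o): not present, no change. Set: {q}

Final set: {q} (size 1)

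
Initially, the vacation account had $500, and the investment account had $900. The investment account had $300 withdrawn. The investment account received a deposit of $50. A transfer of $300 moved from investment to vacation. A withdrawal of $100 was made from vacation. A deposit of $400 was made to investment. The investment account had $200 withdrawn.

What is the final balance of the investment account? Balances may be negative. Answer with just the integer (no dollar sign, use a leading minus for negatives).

Answer: 550

Derivation:
Tracking account balances step by step:
Start: vacation=500, investment=900
Event 1 (withdraw 300 from investment): investment: 900 - 300 = 600. Balances: vacation=500, investment=600
Event 2 (deposit 50 to investment): investment: 600 + 50 = 650. Balances: vacation=500, investment=650
Event 3 (transfer 300 investment -> vacation): investment: 650 - 300 = 350, vacation: 500 + 300 = 800. Balances: vacation=800, investment=350
Event 4 (withdraw 100 from vacation): vacation: 800 - 100 = 700. Balances: vacation=700, investment=350
Event 5 (deposit 400 to investment): investment: 350 + 400 = 750. Balances: vacation=700, investment=750
Event 6 (withdraw 200 from investment): investment: 750 - 200 = 550. Balances: vacation=700, investment=550

Final balance of investment: 550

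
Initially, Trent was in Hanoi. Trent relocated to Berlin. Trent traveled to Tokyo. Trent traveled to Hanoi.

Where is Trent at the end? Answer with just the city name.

Answer: Hanoi

Derivation:
Tracking Trent's location:
Start: Trent is in Hanoi.
After move 1: Hanoi -> Berlin. Trent is in Berlin.
After move 2: Berlin -> Tokyo. Trent is in Tokyo.
After move 3: Tokyo -> Hanoi. Trent is in Hanoi.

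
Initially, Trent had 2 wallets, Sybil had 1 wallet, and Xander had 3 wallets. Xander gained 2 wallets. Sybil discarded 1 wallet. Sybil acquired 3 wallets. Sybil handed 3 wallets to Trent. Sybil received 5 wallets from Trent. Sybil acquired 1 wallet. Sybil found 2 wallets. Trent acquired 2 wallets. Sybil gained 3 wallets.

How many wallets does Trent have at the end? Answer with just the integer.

Answer: 2

Derivation:
Tracking counts step by step:
Start: Trent=2, Sybil=1, Xander=3
Event 1 (Xander +2): Xander: 3 -> 5. State: Trent=2, Sybil=1, Xander=5
Event 2 (Sybil -1): Sybil: 1 -> 0. State: Trent=2, Sybil=0, Xander=5
Event 3 (Sybil +3): Sybil: 0 -> 3. State: Trent=2, Sybil=3, Xander=5
Event 4 (Sybil -> Trent, 3): Sybil: 3 -> 0, Trent: 2 -> 5. State: Trent=5, Sybil=0, Xander=5
Event 5 (Trent -> Sybil, 5): Trent: 5 -> 0, Sybil: 0 -> 5. State: Trent=0, Sybil=5, Xander=5
Event 6 (Sybil +1): Sybil: 5 -> 6. State: Trent=0, Sybil=6, Xander=5
Event 7 (Sybil +2): Sybil: 6 -> 8. State: Trent=0, Sybil=8, Xander=5
Event 8 (Trent +2): Trent: 0 -> 2. State: Trent=2, Sybil=8, Xander=5
Event 9 (Sybil +3): Sybil: 8 -> 11. State: Trent=2, Sybil=11, Xander=5

Trent's final count: 2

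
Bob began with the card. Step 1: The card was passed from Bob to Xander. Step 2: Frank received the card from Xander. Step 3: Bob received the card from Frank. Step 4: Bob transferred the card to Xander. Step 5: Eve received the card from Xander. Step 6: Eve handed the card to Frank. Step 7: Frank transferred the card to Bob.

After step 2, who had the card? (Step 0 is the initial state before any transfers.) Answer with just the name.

Answer: Frank

Derivation:
Tracking the card holder through step 2:
After step 0 (start): Bob
After step 1: Xander
After step 2: Frank

At step 2, the holder is Frank.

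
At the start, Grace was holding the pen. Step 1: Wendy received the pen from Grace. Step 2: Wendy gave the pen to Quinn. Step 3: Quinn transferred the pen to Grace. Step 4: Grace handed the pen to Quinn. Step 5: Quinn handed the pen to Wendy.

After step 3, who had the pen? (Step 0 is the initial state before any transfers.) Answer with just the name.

Tracking the pen holder through step 3:
After step 0 (start): Grace
After step 1: Wendy
After step 2: Quinn
After step 3: Grace

At step 3, the holder is Grace.

Answer: Grace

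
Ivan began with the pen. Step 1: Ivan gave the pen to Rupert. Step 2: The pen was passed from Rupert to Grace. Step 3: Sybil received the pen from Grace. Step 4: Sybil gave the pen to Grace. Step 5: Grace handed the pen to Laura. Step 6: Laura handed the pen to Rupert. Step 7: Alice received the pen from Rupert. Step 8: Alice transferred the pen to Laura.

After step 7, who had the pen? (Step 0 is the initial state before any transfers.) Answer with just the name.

Tracking the pen holder through step 7:
After step 0 (start): Ivan
After step 1: Rupert
After step 2: Grace
After step 3: Sybil
After step 4: Grace
After step 5: Laura
After step 6: Rupert
After step 7: Alice

At step 7, the holder is Alice.

Answer: Alice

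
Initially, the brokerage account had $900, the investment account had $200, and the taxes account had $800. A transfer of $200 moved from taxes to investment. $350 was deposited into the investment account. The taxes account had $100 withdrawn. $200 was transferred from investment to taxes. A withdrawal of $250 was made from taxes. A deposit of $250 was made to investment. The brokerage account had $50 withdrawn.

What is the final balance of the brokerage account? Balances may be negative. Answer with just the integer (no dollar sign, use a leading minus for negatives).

Answer: 850

Derivation:
Tracking account balances step by step:
Start: brokerage=900, investment=200, taxes=800
Event 1 (transfer 200 taxes -> investment): taxes: 800 - 200 = 600, investment: 200 + 200 = 400. Balances: brokerage=900, investment=400, taxes=600
Event 2 (deposit 350 to investment): investment: 400 + 350 = 750. Balances: brokerage=900, investment=750, taxes=600
Event 3 (withdraw 100 from taxes): taxes: 600 - 100 = 500. Balances: brokerage=900, investment=750, taxes=500
Event 4 (transfer 200 investment -> taxes): investment: 750 - 200 = 550, taxes: 500 + 200 = 700. Balances: brokerage=900, investment=550, taxes=700
Event 5 (withdraw 250 from taxes): taxes: 700 - 250 = 450. Balances: brokerage=900, investment=550, taxes=450
Event 6 (deposit 250 to investment): investment: 550 + 250 = 800. Balances: brokerage=900, investment=800, taxes=450
Event 7 (withdraw 50 from brokerage): brokerage: 900 - 50 = 850. Balances: brokerage=850, investment=800, taxes=450

Final balance of brokerage: 850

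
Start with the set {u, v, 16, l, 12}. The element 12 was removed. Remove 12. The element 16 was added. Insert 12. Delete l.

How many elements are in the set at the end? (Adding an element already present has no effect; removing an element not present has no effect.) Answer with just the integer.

Tracking the set through each operation:
Start: {12, 16, l, u, v}
Event 1 (remove 12): removed. Set: {16, l, u, v}
Event 2 (remove 12): not present, no change. Set: {16, l, u, v}
Event 3 (add 16): already present, no change. Set: {16, l, u, v}
Event 4 (add 12): added. Set: {12, 16, l, u, v}
Event 5 (remove l): removed. Set: {12, 16, u, v}

Final set: {12, 16, u, v} (size 4)

Answer: 4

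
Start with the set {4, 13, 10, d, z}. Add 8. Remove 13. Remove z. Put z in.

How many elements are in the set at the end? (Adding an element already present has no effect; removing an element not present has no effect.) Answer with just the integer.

Tracking the set through each operation:
Start: {10, 13, 4, d, z}
Event 1 (add 8): added. Set: {10, 13, 4, 8, d, z}
Event 2 (remove 13): removed. Set: {10, 4, 8, d, z}
Event 3 (remove z): removed. Set: {10, 4, 8, d}
Event 4 (add z): added. Set: {10, 4, 8, d, z}

Final set: {10, 4, 8, d, z} (size 5)

Answer: 5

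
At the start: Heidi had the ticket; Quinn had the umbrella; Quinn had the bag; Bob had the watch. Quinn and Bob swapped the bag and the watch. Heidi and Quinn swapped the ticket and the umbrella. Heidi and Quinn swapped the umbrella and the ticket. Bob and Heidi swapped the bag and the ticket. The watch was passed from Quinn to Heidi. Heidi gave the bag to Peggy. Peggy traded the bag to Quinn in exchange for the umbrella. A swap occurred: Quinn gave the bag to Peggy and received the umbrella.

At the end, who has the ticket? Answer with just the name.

Answer: Bob

Derivation:
Tracking all object holders:
Start: ticket:Heidi, umbrella:Quinn, bag:Quinn, watch:Bob
Event 1 (swap bag<->watch: now bag:Bob, watch:Quinn). State: ticket:Heidi, umbrella:Quinn, bag:Bob, watch:Quinn
Event 2 (swap ticket<->umbrella: now ticket:Quinn, umbrella:Heidi). State: ticket:Quinn, umbrella:Heidi, bag:Bob, watch:Quinn
Event 3 (swap umbrella<->ticket: now umbrella:Quinn, ticket:Heidi). State: ticket:Heidi, umbrella:Quinn, bag:Bob, watch:Quinn
Event 4 (swap bag<->ticket: now bag:Heidi, ticket:Bob). State: ticket:Bob, umbrella:Quinn, bag:Heidi, watch:Quinn
Event 5 (give watch: Quinn -> Heidi). State: ticket:Bob, umbrella:Quinn, bag:Heidi, watch:Heidi
Event 6 (give bag: Heidi -> Peggy). State: ticket:Bob, umbrella:Quinn, bag:Peggy, watch:Heidi
Event 7 (swap bag<->umbrella: now bag:Quinn, umbrella:Peggy). State: ticket:Bob, umbrella:Peggy, bag:Quinn, watch:Heidi
Event 8 (swap bag<->umbrella: now bag:Peggy, umbrella:Quinn). State: ticket:Bob, umbrella:Quinn, bag:Peggy, watch:Heidi

Final state: ticket:Bob, umbrella:Quinn, bag:Peggy, watch:Heidi
The ticket is held by Bob.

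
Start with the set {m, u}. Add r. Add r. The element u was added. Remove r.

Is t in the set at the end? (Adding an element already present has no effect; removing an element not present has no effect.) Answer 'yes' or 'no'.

Tracking the set through each operation:
Start: {m, u}
Event 1 (add r): added. Set: {m, r, u}
Event 2 (add r): already present, no change. Set: {m, r, u}
Event 3 (add u): already present, no change. Set: {m, r, u}
Event 4 (remove r): removed. Set: {m, u}

Final set: {m, u} (size 2)
t is NOT in the final set.

Answer: no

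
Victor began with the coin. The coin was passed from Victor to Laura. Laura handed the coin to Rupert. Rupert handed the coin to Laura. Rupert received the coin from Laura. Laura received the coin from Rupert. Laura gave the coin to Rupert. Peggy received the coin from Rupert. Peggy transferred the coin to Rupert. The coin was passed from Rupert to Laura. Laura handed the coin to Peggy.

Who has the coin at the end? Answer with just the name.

Tracking the coin through each event:
Start: Victor has the coin.
After event 1: Laura has the coin.
After event 2: Rupert has the coin.
After event 3: Laura has the coin.
After event 4: Rupert has the coin.
After event 5: Laura has the coin.
After event 6: Rupert has the coin.
After event 7: Peggy has the coin.
After event 8: Rupert has the coin.
After event 9: Laura has the coin.
After event 10: Peggy has the coin.

Answer: Peggy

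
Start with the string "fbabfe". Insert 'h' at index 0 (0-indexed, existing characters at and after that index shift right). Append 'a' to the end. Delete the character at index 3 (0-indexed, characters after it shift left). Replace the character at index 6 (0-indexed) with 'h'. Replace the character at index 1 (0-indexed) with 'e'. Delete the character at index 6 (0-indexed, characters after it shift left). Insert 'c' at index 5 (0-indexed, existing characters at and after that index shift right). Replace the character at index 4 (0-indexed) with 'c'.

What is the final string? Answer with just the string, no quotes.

Answer: hebbcce

Derivation:
Applying each edit step by step:
Start: "fbabfe"
Op 1 (insert 'h' at idx 0): "fbabfe" -> "hfbabfe"
Op 2 (append 'a'): "hfbabfe" -> "hfbabfea"
Op 3 (delete idx 3 = 'a'): "hfbabfea" -> "hfbbfea"
Op 4 (replace idx 6: 'a' -> 'h'): "hfbbfea" -> "hfbbfeh"
Op 5 (replace idx 1: 'f' -> 'e'): "hfbbfeh" -> "hebbfeh"
Op 6 (delete idx 6 = 'h'): "hebbfeh" -> "hebbfe"
Op 7 (insert 'c' at idx 5): "hebbfe" -> "hebbfce"
Op 8 (replace idx 4: 'f' -> 'c'): "hebbfce" -> "hebbcce"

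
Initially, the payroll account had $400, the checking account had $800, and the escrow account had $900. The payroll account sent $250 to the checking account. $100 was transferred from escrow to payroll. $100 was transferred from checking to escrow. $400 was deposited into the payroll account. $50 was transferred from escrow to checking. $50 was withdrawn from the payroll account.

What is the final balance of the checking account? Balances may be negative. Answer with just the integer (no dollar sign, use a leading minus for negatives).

Answer: 1000

Derivation:
Tracking account balances step by step:
Start: payroll=400, checking=800, escrow=900
Event 1 (transfer 250 payroll -> checking): payroll: 400 - 250 = 150, checking: 800 + 250 = 1050. Balances: payroll=150, checking=1050, escrow=900
Event 2 (transfer 100 escrow -> payroll): escrow: 900 - 100 = 800, payroll: 150 + 100 = 250. Balances: payroll=250, checking=1050, escrow=800
Event 3 (transfer 100 checking -> escrow): checking: 1050 - 100 = 950, escrow: 800 + 100 = 900. Balances: payroll=250, checking=950, escrow=900
Event 4 (deposit 400 to payroll): payroll: 250 + 400 = 650. Balances: payroll=650, checking=950, escrow=900
Event 5 (transfer 50 escrow -> checking): escrow: 900 - 50 = 850, checking: 950 + 50 = 1000. Balances: payroll=650, checking=1000, escrow=850
Event 6 (withdraw 50 from payroll): payroll: 650 - 50 = 600. Balances: payroll=600, checking=1000, escrow=850

Final balance of checking: 1000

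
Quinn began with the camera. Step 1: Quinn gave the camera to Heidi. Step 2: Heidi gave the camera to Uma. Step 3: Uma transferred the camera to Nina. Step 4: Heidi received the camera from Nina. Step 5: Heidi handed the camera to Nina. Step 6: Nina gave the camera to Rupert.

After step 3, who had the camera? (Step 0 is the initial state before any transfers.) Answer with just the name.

Answer: Nina

Derivation:
Tracking the camera holder through step 3:
After step 0 (start): Quinn
After step 1: Heidi
After step 2: Uma
After step 3: Nina

At step 3, the holder is Nina.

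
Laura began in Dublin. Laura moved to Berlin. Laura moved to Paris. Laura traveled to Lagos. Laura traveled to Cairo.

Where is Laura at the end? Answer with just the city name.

Tracking Laura's location:
Start: Laura is in Dublin.
After move 1: Dublin -> Berlin. Laura is in Berlin.
After move 2: Berlin -> Paris. Laura is in Paris.
After move 3: Paris -> Lagos. Laura is in Lagos.
After move 4: Lagos -> Cairo. Laura is in Cairo.

Answer: Cairo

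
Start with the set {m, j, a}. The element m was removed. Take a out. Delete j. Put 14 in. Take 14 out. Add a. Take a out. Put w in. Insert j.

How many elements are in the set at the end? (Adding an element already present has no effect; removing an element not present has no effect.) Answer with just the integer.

Tracking the set through each operation:
Start: {a, j, m}
Event 1 (remove m): removed. Set: {a, j}
Event 2 (remove a): removed. Set: {j}
Event 3 (remove j): removed. Set: {}
Event 4 (add 14): added. Set: {14}
Event 5 (remove 14): removed. Set: {}
Event 6 (add a): added. Set: {a}
Event 7 (remove a): removed. Set: {}
Event 8 (add w): added. Set: {w}
Event 9 (add j): added. Set: {j, w}

Final set: {j, w} (size 2)

Answer: 2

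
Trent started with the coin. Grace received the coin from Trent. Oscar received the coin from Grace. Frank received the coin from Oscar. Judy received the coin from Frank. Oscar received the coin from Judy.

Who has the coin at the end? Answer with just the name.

Answer: Oscar

Derivation:
Tracking the coin through each event:
Start: Trent has the coin.
After event 1: Grace has the coin.
After event 2: Oscar has the coin.
After event 3: Frank has the coin.
After event 4: Judy has the coin.
After event 5: Oscar has the coin.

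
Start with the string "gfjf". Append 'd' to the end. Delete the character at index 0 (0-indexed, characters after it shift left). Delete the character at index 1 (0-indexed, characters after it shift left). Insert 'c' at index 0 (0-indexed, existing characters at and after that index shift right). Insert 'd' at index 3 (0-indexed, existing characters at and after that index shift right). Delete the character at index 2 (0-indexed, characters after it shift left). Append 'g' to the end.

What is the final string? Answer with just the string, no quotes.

Answer: cfddg

Derivation:
Applying each edit step by step:
Start: "gfjf"
Op 1 (append 'd'): "gfjf" -> "gfjfd"
Op 2 (delete idx 0 = 'g'): "gfjfd" -> "fjfd"
Op 3 (delete idx 1 = 'j'): "fjfd" -> "ffd"
Op 4 (insert 'c' at idx 0): "ffd" -> "cffd"
Op 5 (insert 'd' at idx 3): "cffd" -> "cffdd"
Op 6 (delete idx 2 = 'f'): "cffdd" -> "cfdd"
Op 7 (append 'g'): "cfdd" -> "cfddg"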